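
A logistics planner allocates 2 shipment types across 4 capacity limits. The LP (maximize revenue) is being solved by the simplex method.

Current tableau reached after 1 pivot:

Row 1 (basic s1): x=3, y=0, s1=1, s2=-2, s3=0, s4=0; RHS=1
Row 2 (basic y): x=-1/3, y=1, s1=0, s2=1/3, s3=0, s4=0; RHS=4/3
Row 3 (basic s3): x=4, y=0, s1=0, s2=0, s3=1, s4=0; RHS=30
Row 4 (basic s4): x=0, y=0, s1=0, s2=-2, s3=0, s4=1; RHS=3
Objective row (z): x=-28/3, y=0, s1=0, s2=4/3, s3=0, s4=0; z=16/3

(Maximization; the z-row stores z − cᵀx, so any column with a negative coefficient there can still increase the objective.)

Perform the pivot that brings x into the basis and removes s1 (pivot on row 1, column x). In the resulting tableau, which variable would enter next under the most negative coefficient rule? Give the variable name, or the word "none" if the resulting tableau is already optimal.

Pivot element 3. New z-row = old z-row − (-28/3)·(row 1/3).
Updated z-row coefficients: x: 0, y: 0, s1: 28/9, s2: -44/9, s3: 0, s4: 0.
The most negative is -44/9 in column s2, so s2 would enter next.

s2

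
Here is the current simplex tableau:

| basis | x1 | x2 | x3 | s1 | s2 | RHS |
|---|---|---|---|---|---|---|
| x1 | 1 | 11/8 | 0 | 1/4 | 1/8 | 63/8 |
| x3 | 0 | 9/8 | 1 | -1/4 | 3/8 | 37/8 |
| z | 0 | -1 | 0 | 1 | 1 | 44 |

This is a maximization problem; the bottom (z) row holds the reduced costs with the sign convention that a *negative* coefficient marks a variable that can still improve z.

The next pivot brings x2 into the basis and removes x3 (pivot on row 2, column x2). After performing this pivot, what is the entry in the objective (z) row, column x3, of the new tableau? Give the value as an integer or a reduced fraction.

8/9

Pivot element is row 2, column x2: 9/8.
Normalize row 2: new (row 2, x3) = 1/(9/8) = 8/9.
z-row ← z-row − (-1)·(new row 2): 0 − (-1)·(8/9) = 8/9.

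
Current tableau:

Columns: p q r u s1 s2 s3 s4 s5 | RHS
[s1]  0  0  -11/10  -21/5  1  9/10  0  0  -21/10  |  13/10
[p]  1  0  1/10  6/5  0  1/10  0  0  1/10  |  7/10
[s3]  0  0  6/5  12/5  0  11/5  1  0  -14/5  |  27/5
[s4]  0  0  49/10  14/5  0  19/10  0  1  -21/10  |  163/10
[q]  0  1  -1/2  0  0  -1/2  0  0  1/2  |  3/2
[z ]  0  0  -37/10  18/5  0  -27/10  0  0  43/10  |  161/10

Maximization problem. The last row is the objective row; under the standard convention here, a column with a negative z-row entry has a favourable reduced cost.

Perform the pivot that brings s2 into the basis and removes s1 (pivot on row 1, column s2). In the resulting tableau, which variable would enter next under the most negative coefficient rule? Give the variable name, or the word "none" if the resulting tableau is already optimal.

Pivot element 9/10. New z-row = old z-row − (-27/10)·(row 1/(9/10)).
Updated z-row coefficients: p: 0, q: 0, r: -7, u: -9, s1: 3, s2: 0, s3: 0, s4: 0, s5: -2.
The most negative is -9 in column u, so u would enter next.

u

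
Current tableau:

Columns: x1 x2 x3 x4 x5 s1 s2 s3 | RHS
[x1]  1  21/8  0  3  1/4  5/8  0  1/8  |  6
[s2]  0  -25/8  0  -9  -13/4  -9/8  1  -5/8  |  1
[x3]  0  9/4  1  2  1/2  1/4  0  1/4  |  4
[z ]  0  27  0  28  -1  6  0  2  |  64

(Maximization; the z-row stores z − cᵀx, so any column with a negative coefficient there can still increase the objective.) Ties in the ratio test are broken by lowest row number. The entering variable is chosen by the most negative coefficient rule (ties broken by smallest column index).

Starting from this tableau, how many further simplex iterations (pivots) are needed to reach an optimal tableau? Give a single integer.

1

pivot: x5 in, x3 out → z = 72
No improving column remains; optimal.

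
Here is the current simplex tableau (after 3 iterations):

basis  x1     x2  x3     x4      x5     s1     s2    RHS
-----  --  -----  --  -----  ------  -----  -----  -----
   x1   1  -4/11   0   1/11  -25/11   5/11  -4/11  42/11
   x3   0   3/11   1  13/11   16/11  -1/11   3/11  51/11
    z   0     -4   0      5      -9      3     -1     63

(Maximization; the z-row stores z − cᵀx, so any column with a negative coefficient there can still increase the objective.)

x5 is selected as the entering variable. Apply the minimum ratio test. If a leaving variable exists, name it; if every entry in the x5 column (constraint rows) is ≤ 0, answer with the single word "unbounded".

Ratios: row 1 (x1): entry -25/11 ≤ 0, skip; row 2 (x3): (51/11)/(16/11) = 51/16.
Minimum ratio is in the x3 row, so x3 leaves.

x3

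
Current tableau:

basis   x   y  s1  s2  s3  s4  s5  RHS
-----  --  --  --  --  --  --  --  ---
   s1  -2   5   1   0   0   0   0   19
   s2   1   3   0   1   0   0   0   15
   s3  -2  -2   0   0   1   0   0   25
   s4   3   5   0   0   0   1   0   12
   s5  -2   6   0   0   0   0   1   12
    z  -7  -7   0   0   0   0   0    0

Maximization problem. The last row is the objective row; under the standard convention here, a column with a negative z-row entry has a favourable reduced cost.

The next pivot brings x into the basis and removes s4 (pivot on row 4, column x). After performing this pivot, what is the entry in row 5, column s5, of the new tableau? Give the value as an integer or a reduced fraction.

1

Pivot element is row 4, column x: 3.
Normalize row 4: new (row 4, s5) = 0/3 = 0.
row 5 ← row 5 − (-2)·(new row 4): 1 − (-2)·0 = 1.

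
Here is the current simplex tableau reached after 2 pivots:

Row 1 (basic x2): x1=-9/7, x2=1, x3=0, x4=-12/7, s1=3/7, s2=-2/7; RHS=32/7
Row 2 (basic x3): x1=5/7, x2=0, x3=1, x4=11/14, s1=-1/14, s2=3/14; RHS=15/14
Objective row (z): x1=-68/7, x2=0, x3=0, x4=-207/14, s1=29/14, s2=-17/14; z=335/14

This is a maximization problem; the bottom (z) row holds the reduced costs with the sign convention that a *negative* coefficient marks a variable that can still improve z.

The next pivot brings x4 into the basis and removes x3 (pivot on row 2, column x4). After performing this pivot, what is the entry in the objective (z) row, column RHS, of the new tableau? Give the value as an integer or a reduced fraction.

485/11

Pivot element is row 2, column x4: 11/14.
Normalize row 2: new (row 2, RHS) = (15/14)/(11/14) = 15/11.
z-row ← z-row − (-207/14)·(new row 2): 335/14 − (-207/14)·(15/11) = 485/11.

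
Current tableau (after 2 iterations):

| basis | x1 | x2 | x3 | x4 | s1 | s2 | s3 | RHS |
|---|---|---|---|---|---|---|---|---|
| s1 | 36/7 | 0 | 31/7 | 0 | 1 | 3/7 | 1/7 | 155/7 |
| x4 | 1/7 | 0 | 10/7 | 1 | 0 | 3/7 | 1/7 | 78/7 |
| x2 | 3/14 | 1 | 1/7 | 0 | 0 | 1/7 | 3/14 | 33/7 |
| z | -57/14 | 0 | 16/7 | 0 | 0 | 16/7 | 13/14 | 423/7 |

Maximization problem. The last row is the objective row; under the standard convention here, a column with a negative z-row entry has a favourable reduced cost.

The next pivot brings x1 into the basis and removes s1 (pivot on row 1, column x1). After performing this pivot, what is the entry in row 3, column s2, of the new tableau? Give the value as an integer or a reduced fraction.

1/8

Pivot element is row 1, column x1: 36/7.
Normalize row 1: new (row 1, s2) = (3/7)/(36/7) = 1/12.
row 3 ← row 3 − (3/14)·(new row 1): 1/7 − (3/14)·(1/12) = 1/8.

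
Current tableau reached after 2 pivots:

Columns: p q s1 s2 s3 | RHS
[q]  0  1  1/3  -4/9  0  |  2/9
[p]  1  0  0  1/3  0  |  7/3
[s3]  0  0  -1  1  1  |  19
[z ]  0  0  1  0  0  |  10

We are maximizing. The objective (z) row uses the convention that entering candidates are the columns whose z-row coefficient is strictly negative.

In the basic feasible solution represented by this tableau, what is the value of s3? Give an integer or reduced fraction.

s3 is basic (row 3); its value is the RHS of that row: 19.

19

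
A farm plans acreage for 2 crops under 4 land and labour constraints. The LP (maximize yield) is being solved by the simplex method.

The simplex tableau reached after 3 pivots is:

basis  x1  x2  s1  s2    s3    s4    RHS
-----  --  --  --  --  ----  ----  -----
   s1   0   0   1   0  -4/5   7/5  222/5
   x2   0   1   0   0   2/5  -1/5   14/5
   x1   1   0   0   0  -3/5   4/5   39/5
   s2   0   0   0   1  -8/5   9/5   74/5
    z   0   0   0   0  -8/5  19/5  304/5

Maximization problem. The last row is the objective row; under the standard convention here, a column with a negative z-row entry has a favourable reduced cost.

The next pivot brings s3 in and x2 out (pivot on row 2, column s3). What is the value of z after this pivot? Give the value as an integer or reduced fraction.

72

Minimum ratio for s3: (14/5)/(2/5) = 7.
z changes by −(z-row coeff of s3)·ratio = −(-8/5)·7 = 56/5.
New z = 304/5 + (56/5) = 72.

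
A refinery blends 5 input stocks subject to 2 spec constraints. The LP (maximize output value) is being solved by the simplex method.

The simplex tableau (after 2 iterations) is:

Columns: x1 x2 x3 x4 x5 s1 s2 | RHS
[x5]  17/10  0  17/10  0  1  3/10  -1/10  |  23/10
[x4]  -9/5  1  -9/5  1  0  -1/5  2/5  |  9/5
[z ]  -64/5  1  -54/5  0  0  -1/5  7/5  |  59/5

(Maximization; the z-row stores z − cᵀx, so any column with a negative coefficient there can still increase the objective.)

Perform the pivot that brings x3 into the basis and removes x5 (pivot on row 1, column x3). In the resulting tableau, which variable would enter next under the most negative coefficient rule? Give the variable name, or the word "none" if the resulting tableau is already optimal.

Pivot element 17/10. New z-row = old z-row − (-54/5)·(row 1/(17/10)).
Updated z-row coefficients: x1: -2, x2: 1, x3: 0, x4: 0, x5: 108/17, s1: 29/17, s2: 13/17.
The most negative is -2 in column x1, so x1 would enter next.

x1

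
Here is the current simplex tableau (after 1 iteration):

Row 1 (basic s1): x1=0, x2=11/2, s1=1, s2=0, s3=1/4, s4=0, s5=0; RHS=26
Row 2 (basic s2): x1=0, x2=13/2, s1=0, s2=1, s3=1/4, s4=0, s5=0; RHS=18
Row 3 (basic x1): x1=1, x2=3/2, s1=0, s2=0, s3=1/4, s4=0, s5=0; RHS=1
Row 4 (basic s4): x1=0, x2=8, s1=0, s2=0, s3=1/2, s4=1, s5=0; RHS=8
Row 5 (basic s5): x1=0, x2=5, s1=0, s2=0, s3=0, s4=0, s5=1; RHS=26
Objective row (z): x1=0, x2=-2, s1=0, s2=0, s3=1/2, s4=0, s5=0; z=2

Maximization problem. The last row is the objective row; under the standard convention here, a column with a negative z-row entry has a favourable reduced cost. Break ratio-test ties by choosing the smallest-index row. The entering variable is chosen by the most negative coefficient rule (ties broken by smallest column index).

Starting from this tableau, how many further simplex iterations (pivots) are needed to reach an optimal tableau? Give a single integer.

1

pivot: x2 in, x1 out → z = 10/3
No improving column remains; optimal.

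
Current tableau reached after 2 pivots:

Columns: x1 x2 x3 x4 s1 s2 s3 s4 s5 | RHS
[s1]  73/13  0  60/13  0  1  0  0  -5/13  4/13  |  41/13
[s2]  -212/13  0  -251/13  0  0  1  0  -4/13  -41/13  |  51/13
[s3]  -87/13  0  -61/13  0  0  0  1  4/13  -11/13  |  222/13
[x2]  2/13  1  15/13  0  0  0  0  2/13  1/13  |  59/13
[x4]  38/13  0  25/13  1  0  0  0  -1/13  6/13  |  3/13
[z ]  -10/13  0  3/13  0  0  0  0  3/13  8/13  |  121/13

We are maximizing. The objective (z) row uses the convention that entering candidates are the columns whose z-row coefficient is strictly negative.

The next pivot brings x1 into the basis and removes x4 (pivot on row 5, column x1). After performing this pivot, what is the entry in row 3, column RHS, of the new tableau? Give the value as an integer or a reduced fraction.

669/38

Pivot element is row 5, column x1: 38/13.
Normalize row 5: new (row 5, RHS) = (3/13)/(38/13) = 3/38.
row 3 ← row 3 − (-87/13)·(new row 5): 222/13 − (-87/13)·(3/38) = 669/38.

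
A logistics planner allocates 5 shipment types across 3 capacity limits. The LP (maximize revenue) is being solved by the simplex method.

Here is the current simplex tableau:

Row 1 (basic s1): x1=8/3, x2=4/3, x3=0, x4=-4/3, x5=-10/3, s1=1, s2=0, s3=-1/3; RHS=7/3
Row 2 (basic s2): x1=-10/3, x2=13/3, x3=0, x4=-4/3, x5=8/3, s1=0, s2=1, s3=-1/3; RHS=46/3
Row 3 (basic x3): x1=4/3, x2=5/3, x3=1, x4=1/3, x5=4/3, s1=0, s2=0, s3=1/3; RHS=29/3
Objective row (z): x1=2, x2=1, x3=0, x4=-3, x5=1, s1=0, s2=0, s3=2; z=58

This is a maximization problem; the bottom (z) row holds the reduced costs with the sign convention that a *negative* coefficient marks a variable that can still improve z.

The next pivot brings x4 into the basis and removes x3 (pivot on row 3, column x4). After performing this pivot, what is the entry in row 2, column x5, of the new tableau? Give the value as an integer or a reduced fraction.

8

Pivot element is row 3, column x4: 1/3.
Normalize row 3: new (row 3, x5) = (4/3)/(1/3) = 4.
row 2 ← row 2 − (-4/3)·(new row 3): 8/3 − (-4/3)·4 = 8.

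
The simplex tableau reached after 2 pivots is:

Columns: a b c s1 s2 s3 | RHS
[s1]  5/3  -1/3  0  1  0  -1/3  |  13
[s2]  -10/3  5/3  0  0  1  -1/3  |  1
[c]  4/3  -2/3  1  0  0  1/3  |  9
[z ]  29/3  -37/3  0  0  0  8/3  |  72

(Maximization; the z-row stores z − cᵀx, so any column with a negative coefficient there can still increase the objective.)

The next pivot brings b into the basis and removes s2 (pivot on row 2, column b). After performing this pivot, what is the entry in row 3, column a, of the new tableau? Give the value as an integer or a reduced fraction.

Pivot element is row 2, column b: 5/3.
Normalize row 2: new (row 2, a) = (-10/3)/(5/3) = -2.
row 3 ← row 3 − (-2/3)·(new row 2): 4/3 − (-2/3)·(-2) = 0.

0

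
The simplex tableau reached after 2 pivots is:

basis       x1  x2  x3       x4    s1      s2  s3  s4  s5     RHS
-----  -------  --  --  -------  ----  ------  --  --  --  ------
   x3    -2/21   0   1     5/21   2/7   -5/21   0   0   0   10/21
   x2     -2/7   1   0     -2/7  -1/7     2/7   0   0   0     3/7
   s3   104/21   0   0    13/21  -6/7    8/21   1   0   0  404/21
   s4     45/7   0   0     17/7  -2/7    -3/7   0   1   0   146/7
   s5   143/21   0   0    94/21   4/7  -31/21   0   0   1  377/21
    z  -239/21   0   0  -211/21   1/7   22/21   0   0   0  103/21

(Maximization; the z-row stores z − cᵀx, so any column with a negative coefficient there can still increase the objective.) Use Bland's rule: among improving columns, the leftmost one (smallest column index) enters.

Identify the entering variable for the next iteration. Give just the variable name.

Objective-row coefficients: x1: -239/21, x2: 0, x3: 0, x4: -211/21, s1: 1/7, s2: 22/21, s3: 0, s4: 0, s5: 0.
Improving columns: x1, x4. Bland's rule picks the smallest column index → x1.

x1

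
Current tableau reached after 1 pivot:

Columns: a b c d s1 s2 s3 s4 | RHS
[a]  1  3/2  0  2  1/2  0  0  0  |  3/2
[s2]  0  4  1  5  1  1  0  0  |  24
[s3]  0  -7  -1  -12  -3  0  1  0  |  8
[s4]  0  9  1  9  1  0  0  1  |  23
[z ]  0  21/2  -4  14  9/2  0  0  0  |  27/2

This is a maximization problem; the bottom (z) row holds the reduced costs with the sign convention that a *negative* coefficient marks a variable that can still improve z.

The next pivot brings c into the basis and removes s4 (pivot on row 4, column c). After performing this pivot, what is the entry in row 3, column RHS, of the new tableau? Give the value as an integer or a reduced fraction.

31

Pivot element is row 4, column c: 1.
Normalize row 4: new (row 4, RHS) = 23/1 = 23.
row 3 ← row 3 − (-1)·(new row 4): 8 − (-1)·23 = 31.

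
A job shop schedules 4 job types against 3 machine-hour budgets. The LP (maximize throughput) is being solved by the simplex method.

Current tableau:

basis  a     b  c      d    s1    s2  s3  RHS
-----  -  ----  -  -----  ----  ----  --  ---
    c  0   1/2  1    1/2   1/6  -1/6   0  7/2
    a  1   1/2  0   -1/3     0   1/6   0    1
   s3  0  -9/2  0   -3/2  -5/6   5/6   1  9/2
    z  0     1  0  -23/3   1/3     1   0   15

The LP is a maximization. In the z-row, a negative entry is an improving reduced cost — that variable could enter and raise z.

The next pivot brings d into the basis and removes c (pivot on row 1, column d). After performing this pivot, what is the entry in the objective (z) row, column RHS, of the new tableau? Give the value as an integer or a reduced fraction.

Pivot element is row 1, column d: 1/2.
Normalize row 1: new (row 1, RHS) = (7/2)/(1/2) = 7.
z-row ← z-row − (-23/3)·(new row 1): 15 − (-23/3)·7 = 206/3.

206/3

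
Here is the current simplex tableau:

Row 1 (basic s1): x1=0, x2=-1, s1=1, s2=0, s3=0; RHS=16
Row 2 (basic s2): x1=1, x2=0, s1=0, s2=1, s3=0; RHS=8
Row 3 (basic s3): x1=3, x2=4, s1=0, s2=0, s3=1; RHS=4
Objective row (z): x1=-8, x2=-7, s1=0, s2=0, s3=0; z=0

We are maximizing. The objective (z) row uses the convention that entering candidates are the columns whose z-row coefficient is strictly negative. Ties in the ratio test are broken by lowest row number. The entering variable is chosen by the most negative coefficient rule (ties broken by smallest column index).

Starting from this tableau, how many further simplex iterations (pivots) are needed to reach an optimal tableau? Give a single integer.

pivot: x1 in, s3 out → z = 32/3
No improving column remains; optimal.

1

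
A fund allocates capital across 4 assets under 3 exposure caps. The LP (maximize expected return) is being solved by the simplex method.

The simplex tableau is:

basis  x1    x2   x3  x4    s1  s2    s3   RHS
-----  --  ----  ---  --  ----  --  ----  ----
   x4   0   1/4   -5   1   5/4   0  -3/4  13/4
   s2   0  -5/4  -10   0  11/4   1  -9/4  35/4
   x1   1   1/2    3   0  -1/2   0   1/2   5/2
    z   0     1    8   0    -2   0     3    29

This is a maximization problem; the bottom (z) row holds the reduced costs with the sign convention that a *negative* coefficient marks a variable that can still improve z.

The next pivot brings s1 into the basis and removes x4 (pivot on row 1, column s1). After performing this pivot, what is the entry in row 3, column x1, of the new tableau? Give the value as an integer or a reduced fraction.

1

Pivot element is row 1, column s1: 5/4.
Normalize row 1: new (row 1, x1) = 0/(5/4) = 0.
row 3 ← row 3 − (-1/2)·(new row 1): 1 − (-1/2)·0 = 1.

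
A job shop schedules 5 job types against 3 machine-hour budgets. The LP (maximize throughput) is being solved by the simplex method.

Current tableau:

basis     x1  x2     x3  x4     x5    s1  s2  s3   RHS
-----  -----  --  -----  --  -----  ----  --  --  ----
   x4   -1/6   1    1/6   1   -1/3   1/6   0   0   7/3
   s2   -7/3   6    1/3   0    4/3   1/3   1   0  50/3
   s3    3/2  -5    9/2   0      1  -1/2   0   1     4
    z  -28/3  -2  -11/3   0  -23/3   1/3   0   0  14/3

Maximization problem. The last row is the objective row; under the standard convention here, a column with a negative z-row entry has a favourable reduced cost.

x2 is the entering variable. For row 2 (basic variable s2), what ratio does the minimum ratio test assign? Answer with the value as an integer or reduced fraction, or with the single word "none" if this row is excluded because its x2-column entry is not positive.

25/9

Ratio = RHS / (x2 entry) = (50/3) / 6 = 25/9.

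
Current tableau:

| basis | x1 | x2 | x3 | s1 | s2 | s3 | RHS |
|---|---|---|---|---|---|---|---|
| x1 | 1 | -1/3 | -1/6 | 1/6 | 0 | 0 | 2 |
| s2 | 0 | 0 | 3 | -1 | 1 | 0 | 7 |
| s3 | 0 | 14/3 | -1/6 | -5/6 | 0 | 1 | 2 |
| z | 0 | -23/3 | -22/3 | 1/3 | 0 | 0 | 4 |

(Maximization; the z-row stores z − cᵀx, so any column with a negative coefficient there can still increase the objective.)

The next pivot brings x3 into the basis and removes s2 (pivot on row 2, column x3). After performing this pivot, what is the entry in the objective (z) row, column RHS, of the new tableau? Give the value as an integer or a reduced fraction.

Pivot element is row 2, column x3: 3.
Normalize row 2: new (row 2, RHS) = 7/3 = 7/3.
z-row ← z-row − (-22/3)·(new row 2): 4 − (-22/3)·(7/3) = 190/9.

190/9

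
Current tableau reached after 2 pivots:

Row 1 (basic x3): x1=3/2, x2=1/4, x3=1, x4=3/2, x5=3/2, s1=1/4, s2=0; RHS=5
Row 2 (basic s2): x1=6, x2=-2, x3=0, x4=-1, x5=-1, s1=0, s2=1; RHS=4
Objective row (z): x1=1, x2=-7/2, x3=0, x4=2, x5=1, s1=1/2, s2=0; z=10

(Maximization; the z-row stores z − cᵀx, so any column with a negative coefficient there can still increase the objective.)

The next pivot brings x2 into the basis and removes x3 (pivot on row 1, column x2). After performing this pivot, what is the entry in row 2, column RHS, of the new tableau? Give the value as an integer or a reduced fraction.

44

Pivot element is row 1, column x2: 1/4.
Normalize row 1: new (row 1, RHS) = 5/(1/4) = 20.
row 2 ← row 2 − (-2)·(new row 1): 4 − (-2)·20 = 44.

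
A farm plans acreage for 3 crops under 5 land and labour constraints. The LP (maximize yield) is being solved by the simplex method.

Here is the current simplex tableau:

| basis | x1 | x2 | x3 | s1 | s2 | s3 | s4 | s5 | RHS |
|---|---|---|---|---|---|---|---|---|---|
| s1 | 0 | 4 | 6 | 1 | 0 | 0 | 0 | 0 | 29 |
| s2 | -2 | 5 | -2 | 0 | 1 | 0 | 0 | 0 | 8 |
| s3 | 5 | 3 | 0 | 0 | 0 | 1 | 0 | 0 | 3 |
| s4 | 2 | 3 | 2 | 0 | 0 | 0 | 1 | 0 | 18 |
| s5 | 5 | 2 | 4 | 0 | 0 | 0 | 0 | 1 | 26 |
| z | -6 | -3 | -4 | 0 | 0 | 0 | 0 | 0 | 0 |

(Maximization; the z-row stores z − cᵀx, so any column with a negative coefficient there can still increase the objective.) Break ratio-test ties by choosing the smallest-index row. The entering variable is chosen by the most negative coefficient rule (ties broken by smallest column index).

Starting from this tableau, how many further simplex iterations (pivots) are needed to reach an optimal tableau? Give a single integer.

pivot: x1 in, s3 out → z = 18/5
pivot: x3 in, s1 out → z = 344/15
No improving column remains; optimal.

2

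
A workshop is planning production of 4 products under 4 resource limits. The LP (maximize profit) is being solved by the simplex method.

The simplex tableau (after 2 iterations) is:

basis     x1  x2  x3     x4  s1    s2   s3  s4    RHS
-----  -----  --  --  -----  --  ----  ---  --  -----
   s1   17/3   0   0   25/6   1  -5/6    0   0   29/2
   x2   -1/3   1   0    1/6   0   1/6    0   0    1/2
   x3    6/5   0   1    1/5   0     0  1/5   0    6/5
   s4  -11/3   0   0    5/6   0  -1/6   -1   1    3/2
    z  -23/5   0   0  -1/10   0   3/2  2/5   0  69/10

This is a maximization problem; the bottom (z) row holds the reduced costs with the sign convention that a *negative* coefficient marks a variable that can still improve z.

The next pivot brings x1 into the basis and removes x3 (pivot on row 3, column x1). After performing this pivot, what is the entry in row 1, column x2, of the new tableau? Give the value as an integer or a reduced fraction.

0

Pivot element is row 3, column x1: 6/5.
Normalize row 3: new (row 3, x2) = 0/(6/5) = 0.
row 1 ← row 1 − (17/3)·(new row 3): 0 − (17/3)·0 = 0.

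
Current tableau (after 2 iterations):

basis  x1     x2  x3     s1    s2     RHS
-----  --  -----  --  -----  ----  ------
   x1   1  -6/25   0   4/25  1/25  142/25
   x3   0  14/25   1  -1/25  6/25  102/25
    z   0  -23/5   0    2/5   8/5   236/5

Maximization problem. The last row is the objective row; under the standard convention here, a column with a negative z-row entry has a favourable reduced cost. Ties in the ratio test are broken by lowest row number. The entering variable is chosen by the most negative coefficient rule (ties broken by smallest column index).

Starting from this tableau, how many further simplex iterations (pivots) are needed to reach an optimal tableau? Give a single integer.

1

pivot: x2 in, x3 out → z = 565/7
No improving column remains; optimal.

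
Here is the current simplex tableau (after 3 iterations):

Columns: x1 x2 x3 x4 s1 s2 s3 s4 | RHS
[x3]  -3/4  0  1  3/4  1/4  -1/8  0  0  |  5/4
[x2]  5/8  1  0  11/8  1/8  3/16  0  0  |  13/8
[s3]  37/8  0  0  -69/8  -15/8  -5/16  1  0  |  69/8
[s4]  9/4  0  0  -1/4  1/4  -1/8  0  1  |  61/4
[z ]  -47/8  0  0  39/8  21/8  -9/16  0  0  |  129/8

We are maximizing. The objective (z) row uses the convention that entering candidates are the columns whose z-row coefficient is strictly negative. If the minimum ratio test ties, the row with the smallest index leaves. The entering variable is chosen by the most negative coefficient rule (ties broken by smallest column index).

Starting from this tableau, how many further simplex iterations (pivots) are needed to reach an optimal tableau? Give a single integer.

pivot: x1 in, s3 out → z = 1002/37
pivot: x4 in, x2 out → z = 2649/94
pivot: s2 in, x4 out → z = 29
No improving column remains; optimal.

3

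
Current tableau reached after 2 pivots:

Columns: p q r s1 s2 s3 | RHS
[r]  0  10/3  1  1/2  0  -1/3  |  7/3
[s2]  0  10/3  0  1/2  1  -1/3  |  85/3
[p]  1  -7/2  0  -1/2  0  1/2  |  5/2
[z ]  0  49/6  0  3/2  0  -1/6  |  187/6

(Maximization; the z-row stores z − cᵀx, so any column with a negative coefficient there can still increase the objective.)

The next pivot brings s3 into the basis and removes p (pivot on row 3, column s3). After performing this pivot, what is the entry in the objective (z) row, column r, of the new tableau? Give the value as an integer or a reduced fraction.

0

Pivot element is row 3, column s3: 1/2.
Normalize row 3: new (row 3, r) = 0/(1/2) = 0.
z-row ← z-row − (-1/6)·(new row 3): 0 − (-1/6)·0 = 0.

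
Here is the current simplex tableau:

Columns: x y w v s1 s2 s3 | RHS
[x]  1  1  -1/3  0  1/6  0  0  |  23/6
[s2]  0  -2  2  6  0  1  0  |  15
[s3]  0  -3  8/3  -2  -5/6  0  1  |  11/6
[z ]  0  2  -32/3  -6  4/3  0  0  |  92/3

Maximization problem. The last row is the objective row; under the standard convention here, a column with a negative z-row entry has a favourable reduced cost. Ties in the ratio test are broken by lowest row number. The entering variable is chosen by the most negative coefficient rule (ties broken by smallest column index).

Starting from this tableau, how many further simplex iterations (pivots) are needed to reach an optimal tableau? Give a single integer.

3

pivot: w in, s3 out → z = 38
pivot: v in, s2 out → z = 1903/30
pivot: y in, x out → z = 2497/19
No improving column remains; optimal.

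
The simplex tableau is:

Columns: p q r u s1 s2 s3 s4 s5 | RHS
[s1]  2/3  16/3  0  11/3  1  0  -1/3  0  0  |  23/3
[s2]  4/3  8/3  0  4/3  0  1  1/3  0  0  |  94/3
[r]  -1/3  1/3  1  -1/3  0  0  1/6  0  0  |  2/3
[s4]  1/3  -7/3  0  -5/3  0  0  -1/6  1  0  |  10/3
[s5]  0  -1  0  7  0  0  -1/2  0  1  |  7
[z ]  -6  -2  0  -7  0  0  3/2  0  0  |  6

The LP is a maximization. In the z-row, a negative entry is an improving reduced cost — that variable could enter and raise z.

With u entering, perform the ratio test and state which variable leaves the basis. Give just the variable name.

s5

Ratios: row 1 (s1): (23/3)/(11/3) = 23/11; row 2 (s2): (94/3)/(4/3) = 47/2; row 3 (r): entry -1/3 ≤ 0, skip; row 4 (s4): entry -5/3 ≤ 0, skip; row 5 (s5): 7/7 = 1.
Minimum ratio 1 is in the s5 row, so s5 leaves.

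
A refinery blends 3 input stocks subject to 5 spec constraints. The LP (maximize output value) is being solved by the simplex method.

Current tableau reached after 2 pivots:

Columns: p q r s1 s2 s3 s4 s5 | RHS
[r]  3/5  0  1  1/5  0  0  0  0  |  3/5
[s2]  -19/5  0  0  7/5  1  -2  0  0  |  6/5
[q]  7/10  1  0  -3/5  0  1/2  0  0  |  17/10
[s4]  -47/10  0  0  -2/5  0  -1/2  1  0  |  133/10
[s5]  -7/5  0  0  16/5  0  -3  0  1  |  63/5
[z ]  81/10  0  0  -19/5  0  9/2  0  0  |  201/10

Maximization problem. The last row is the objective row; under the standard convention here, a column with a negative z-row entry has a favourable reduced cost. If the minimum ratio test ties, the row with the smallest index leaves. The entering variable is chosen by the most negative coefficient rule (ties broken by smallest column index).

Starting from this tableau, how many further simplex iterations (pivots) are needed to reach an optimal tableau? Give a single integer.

pivot: s1 in, s2 out → z = 327/14
pivot: p in, r out → z = 387/16
pivot: s3 in, p out → z = 99/4
No improving column remains; optimal.

3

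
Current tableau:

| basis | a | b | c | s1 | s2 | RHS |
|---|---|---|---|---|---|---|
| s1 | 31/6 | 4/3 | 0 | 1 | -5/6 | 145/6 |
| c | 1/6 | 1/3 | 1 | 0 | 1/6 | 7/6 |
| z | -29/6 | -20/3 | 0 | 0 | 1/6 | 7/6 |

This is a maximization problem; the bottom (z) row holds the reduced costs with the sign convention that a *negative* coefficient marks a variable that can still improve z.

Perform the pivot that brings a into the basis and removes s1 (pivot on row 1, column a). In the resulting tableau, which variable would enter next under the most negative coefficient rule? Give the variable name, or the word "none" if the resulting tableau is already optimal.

Pivot element 31/6. New z-row = old z-row − (-29/6)·(row 1/(31/6)).
Updated z-row coefficients: a: 0, b: -168/31, c: 0, s1: 29/31, s2: -19/31.
The most negative is -168/31 in column b, so b would enter next.

b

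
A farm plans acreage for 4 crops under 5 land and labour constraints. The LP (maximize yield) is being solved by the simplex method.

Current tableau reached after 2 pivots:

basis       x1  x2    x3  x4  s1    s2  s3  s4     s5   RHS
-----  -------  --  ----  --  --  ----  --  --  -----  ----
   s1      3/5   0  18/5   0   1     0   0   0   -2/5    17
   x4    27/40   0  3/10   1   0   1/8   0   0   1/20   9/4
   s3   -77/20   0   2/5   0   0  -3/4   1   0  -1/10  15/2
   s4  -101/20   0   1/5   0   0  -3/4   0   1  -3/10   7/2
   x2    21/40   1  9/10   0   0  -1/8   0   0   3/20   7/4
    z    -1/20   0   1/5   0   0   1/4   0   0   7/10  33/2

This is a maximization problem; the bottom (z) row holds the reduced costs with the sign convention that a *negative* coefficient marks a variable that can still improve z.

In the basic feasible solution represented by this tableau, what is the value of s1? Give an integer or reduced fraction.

17

s1 is basic (row 1); its value is the RHS of that row: 17.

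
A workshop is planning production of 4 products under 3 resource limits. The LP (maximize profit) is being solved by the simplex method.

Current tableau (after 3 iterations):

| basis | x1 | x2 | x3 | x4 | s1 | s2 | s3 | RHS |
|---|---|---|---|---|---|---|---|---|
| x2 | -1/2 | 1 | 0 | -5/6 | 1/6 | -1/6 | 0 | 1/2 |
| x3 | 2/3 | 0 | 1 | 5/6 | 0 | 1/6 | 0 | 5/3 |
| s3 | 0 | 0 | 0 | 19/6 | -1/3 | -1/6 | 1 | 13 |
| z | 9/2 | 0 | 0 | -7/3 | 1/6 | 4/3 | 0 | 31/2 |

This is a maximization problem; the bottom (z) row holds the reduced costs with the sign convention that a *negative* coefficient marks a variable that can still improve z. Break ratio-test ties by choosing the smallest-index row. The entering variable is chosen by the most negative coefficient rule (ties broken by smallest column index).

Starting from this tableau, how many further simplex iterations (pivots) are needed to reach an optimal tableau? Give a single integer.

1

pivot: x4 in, x3 out → z = 121/6
No improving column remains; optimal.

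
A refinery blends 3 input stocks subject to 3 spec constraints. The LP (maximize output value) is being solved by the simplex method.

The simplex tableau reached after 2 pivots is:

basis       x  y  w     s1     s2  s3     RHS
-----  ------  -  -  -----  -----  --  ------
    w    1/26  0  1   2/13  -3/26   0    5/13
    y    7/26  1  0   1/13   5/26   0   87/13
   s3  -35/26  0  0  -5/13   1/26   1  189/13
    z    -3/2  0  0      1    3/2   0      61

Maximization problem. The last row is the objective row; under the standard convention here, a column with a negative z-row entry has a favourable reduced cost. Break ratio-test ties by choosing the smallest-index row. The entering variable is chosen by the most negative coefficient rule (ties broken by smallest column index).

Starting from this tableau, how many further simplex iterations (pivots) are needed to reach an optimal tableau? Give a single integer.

pivot: x in, w out → z = 76
pivot: s2 in, y out → z = 88
No improving column remains; optimal.

2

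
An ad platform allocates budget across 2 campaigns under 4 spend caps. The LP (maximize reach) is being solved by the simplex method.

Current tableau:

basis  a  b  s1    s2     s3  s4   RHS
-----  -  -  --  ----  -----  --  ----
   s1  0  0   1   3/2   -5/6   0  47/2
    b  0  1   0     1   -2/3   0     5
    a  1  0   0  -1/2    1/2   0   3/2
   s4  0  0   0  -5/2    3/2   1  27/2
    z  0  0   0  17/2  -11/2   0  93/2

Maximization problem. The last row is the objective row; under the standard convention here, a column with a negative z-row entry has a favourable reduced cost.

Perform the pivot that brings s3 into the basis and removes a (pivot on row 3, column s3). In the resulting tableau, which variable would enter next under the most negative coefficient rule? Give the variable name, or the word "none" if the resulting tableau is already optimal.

none

Pivot element 1/2. New z-row = old z-row − (-11/2)·(row 3/(1/2)).
Updated z-row coefficients: a: 11, b: 0, s1: 0, s2: 3, s3: 0, s4: 0.
No coefficient is strictly negative; the tableau after this pivot is optimal.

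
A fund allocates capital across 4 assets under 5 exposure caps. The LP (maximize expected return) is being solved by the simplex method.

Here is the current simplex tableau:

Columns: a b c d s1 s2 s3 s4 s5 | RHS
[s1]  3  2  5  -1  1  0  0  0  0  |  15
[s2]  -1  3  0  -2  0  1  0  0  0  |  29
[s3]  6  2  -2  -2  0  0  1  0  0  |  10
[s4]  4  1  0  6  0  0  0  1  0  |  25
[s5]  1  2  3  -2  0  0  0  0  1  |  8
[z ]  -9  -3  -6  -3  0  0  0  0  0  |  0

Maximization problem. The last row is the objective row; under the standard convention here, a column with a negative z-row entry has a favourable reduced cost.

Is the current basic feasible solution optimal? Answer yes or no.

Column a has objective-row coefficient -9, which is negative; an improving pivot exists, so not yet optimal.

no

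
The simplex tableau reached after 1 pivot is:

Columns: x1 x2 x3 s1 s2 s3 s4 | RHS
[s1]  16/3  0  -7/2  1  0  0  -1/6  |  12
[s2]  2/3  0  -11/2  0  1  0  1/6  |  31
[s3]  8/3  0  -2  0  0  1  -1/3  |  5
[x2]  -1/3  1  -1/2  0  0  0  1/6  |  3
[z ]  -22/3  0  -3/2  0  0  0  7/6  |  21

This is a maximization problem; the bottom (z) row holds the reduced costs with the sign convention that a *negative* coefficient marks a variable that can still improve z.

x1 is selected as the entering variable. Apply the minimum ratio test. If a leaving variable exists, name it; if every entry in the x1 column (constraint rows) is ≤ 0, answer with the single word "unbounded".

Ratios: row 1 (s1): 12/(16/3) = 9/4; row 2 (s2): 31/(2/3) = 93/2; row 3 (s3): 5/(8/3) = 15/8; row 4 (x2): entry -1/3 ≤ 0, skip.
Minimum ratio is in the s3 row, so s3 leaves.

s3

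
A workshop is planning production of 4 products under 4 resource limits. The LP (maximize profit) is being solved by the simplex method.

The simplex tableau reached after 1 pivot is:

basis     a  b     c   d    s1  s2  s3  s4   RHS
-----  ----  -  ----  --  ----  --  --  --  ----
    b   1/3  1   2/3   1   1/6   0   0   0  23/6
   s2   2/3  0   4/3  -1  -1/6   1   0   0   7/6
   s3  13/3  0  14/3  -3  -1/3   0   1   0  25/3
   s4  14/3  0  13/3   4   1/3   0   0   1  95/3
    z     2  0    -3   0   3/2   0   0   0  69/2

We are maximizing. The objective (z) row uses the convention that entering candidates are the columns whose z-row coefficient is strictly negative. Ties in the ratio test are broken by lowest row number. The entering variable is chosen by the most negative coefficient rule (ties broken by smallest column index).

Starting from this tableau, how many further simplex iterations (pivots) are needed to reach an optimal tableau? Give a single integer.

2

pivot: c in, s2 out → z = 297/8
pivot: d in, b out → z = 42
No improving column remains; optimal.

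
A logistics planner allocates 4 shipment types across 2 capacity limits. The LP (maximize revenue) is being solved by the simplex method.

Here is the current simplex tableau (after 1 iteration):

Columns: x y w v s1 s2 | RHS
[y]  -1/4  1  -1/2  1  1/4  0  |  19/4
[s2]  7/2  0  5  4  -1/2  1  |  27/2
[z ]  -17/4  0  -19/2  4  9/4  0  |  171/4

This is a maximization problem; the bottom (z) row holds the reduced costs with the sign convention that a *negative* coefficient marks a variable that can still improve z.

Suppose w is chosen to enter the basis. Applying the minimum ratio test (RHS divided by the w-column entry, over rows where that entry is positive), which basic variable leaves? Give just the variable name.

s2

Ratios: row 1 (y): entry -1/2 ≤ 0, skip; row 2 (s2): (27/2)/5 = 27/10.
Minimum ratio 27/10 is in the s2 row, so s2 leaves.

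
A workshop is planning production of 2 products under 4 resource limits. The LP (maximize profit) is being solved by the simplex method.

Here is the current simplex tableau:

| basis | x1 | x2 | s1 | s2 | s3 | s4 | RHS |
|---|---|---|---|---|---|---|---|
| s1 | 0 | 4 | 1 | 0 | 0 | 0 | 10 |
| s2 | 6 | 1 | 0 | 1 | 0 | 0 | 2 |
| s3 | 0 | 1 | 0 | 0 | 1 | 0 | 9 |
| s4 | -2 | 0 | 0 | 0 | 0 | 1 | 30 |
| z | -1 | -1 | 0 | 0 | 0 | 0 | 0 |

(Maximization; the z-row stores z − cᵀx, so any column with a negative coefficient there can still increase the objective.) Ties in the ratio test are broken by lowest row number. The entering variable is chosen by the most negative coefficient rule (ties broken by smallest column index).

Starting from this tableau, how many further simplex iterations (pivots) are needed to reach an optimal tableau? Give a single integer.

2

pivot: x1 in, s2 out → z = 1/3
pivot: x2 in, x1 out → z = 2
No improving column remains; optimal.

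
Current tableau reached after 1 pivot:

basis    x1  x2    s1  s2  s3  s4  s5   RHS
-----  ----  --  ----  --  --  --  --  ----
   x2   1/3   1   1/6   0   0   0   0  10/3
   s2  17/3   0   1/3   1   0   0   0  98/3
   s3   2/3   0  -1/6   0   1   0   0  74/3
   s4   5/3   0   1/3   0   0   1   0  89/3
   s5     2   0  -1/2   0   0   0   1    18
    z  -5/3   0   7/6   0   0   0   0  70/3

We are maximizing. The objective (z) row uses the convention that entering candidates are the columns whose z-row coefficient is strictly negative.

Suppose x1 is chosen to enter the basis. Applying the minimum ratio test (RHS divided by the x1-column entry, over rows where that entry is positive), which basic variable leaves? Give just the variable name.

s2

Ratios: row 1 (x2): (10/3)/(1/3) = 10; row 2 (s2): (98/3)/(17/3) = 98/17; row 3 (s3): (74/3)/(2/3) = 37; row 4 (s4): (89/3)/(5/3) = 89/5; row 5 (s5): 18/2 = 9.
Minimum ratio 98/17 is in the s2 row, so s2 leaves.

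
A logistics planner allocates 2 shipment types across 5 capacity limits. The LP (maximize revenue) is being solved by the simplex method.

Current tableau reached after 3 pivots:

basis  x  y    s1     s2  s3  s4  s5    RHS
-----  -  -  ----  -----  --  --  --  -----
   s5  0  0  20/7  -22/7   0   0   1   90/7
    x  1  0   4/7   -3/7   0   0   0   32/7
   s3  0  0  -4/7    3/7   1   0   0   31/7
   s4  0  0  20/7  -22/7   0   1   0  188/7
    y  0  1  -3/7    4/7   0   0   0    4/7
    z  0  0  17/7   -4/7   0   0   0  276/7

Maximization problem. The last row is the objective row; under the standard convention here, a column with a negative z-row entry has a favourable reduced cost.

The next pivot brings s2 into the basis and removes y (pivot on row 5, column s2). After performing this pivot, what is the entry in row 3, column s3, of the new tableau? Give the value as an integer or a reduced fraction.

Pivot element is row 5, column s2: 4/7.
Normalize row 5: new (row 5, s3) = 0/(4/7) = 0.
row 3 ← row 3 − (3/7)·(new row 5): 1 − (3/7)·0 = 1.

1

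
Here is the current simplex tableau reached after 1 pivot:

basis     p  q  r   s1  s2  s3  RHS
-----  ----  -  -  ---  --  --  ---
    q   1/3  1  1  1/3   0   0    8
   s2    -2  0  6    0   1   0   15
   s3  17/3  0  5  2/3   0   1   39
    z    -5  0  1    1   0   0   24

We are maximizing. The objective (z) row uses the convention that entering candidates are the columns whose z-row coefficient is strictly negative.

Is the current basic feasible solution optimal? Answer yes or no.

no

Column p has objective-row coefficient -5, which is negative; an improving pivot exists, so not yet optimal.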